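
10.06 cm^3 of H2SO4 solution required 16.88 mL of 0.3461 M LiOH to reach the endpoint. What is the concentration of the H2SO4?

0.290 M

n(LiOH) delivered = 0.3461 x 0.01688 = 0.005842 mol.
The reaction is 1 H2SO4 + 2 LiOH, so n(H2SO4) = 0.005842 x 1/2 = 0.002921 mol.
[H2SO4] = 0.002921 mol / 0.01006 L = 0.290 M.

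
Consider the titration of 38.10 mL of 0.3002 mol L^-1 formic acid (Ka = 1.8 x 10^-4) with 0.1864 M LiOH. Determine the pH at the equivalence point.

n(HCOOH) = 0.3002 x 0.03810 = 0.01144 mol; V(LiOH) at equivalence = 0.01144/0.1864 = 0.06136 L.
At equivalence all the acid is converted to HCOO-; total volume = 0.03810 + 0.06136 = 0.09946 L, so [HCOO-] = 0.01144/0.09946 = 0.1150 M.
Kb = Kw/Ka = 1.0e-14 / 1.8 x 10^-4 = 5.56e-11.
[OH^-] = sqrt(Kb x [HCOO-]) = sqrt(5.56e-11 x 0.1150) = 2.53e-6 M.
pOH = 5.60, so pH = 14.00 - 5.60 = 8.40.

8.40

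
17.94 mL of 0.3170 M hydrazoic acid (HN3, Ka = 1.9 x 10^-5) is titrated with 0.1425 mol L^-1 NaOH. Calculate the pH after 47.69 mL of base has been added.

n(acid) = 0.3170 x 0.01794 = 0.005687 mol; n(NaOH) added = 0.1425 x 0.04769 = 0.006796 mol.
Base is in excess by 0.006796 - 0.005687 = 0.001109 mol in a total volume of 0.06563 L.
[OH^-] = 0.001109/0.06563 = 0.01690 M, so pOH = 1.77 and pH = 14.00 - 1.77 = 12.23.

12.23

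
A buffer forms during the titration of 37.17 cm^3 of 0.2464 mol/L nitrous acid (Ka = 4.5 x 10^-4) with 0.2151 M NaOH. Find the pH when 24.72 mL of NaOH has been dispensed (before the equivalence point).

3.49

Initial n(HNO2) = 0.2464 x 0.03717 = 0.009159 mol.
n(NaOH) added = 0.2151 x 0.02472 = 0.005317 mol, converting that many moles of HNO2 to NO2-.
Remaining n(HNO2) = 0.003841 mol; n(NO2-) = 0.005317 mol.
By Henderson-Hasselbalch, pH = pKa + log([A^-]/[HA]) = 3.35 + log(0.005317/0.003841) = 3.35 + (+0.14) = 3.49.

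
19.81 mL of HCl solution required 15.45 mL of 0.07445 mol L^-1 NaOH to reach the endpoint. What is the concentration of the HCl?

n(NaOH) delivered = 0.07445 x 0.01545 = 0.001150 mol.
For a 1:1 reaction, n(HCl) = 0.001150 mol.
[HCl] = 0.001150 mol / 0.01981 L = 0.0581 M.

0.0581 M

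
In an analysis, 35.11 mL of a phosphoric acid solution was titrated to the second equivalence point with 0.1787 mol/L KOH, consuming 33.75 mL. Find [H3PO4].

0.0859 M

n(KOH) = 0.1787 x 0.03375 = 0.006031 mol.
At the second equivalence point, 2 mol OH^- react per mol H3PO4, so n(H3PO4) = 0.006031 / 2 = 0.003016 mol.
[H3PO4] = 0.003016 / 0.03511 L = 0.0859 M.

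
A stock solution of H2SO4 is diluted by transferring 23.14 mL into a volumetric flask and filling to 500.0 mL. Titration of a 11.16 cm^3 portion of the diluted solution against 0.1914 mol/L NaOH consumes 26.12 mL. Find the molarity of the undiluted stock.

4.84 M

n(NaOH) = 0.1914 x 0.02612 = 0.004999 mol.
n(H2SO4) in the aliquot = 0.004999 x 1/2 = 0.002500 mol.
[diluted H2SO4] = 0.002500 / 0.01116 = 0.2240 M.
Dilution factor = 500.0/23.14 = 21.61, so [stock] = 0.2240 x 21.61 = 4.84 M.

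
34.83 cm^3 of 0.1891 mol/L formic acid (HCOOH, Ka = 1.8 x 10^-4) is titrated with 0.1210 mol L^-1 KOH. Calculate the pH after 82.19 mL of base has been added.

12.46

n(acid) = 0.1891 x 0.03483 = 0.006586 mol; n(KOH) added = 0.1210 x 0.08219 = 0.009945 mol.
Base is in excess by 0.009945 - 0.006586 = 0.003359 mol in a total volume of 0.1170 L.
[OH^-] = 0.003359/0.1170 = 0.02870 M, so pOH = 1.54 and pH = 14.00 - 1.54 = 12.46.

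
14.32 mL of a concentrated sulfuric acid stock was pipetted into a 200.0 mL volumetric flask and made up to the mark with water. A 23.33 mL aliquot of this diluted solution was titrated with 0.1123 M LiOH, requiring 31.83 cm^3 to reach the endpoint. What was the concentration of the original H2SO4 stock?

1.07 M

n(LiOH) = 0.1123 x 0.03183 = 0.003575 mol.
n(H2SO4) in the aliquot = 0.003575 x 1/2 = 0.001787 mol.
[diluted H2SO4] = 0.001787 / 0.02333 = 0.07661 M.
Dilution factor = 200.0/14.32 = 13.97, so [stock] = 0.07661 x 13.97 = 1.07 M.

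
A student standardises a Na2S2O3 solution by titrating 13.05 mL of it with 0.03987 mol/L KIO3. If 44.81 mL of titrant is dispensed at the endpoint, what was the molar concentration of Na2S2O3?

0.821 M

n(KIO3) = 0.03987 x 0.04481 = 0.001787 mol.
From the balanced equation, 1 mol KIO3 reacts with 6 mol Na2S2O3, so n(Na2S2O3) = 0.001787 x 6/1 = 0.01072 mol.
[Na2S2O3] = 0.01072 / 0.01305 L = 0.821 M.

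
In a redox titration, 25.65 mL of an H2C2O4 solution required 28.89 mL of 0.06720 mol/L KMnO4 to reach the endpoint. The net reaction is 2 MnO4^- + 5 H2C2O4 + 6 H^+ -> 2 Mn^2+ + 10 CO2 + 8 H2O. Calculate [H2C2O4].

n(KMnO4) = 0.06720 x 0.02889 = 0.001941 mol.
From the balanced equation, 2 mol KMnO4 reacts with 5 mol H2C2O4, so n(H2C2O4) = 0.001941 x 5/2 = 0.004854 mol.
[H2C2O4] = 0.004854 / 0.02565 L = 0.189 M.

0.189 M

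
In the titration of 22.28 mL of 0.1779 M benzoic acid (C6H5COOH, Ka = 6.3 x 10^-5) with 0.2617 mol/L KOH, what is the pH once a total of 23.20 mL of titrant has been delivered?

12.67

n(acid) = 0.1779 x 0.02228 = 0.003964 mol; n(KOH) added = 0.2617 x 0.02320 = 0.006071 mol.
Base is in excess by 0.006071 - 0.003964 = 0.002108 mol in a total volume of 0.04548 L.
[OH^-] = 0.002108/0.04548 = 0.04635 M, so pOH = 1.33 and pH = 14.00 - 1.33 = 12.67.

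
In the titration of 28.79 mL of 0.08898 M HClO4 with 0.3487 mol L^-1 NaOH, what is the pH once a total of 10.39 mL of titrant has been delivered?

12.43

n(acid) = 0.08898 x 0.02879 = 0.002562 mol; n(NaOH) added = 0.3487 x 0.01039 = 0.003623 mol.
Base is in excess by 0.003623 - 0.002562 = 0.001061 mol in a total volume of 0.03918 L.
[OH^-] = 0.001061/0.03918 = 0.02709 M, so pOH = 1.57 and pH = 14.00 - 1.57 = 12.43.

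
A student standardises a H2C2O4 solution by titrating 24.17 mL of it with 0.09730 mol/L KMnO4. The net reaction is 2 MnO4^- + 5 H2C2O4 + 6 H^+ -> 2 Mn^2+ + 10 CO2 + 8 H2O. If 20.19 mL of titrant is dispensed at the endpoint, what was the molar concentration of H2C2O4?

n(KMnO4) = 0.09730 x 0.02019 = 0.001964 mol.
From the balanced equation, 2 mol KMnO4 reacts with 5 mol H2C2O4, so n(H2C2O4) = 0.001964 x 5/2 = 0.004911 mol.
[H2C2O4] = 0.004911 / 0.02417 L = 0.203 M.

0.203 M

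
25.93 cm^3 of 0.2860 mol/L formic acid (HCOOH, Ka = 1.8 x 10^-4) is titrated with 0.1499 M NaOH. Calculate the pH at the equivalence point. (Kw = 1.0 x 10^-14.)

8.37

n(HCOOH) = 0.2860 x 0.02593 = 0.007416 mol; V(NaOH) at equivalence = 0.007416/0.1499 = 0.04947 L.
At equivalence all the acid is converted to HCOO-; total volume = 0.02593 + 0.04947 = 0.07540 L, so [HCOO-] = 0.007416/0.07540 = 0.09835 M.
Kb = Kw/Ka = 1.0e-14 / 1.8 x 10^-4 = 5.56e-11.
[OH^-] = sqrt(Kb x [HCOO-]) = sqrt(5.56e-11 x 0.09835) = 2.34e-6 M.
pOH = 5.63, so pH = 14.00 - 5.63 = 8.37.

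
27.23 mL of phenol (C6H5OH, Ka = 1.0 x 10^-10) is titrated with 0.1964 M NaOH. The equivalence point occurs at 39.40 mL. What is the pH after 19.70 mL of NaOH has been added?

19.70 mL is exactly half the equivalence volume (39.40/2), i.e. the half-equivalence point.
There, n(HA) = n(A^-), so pH = pKa = -log(1.0 x 10^-10) = 10.00.

10.00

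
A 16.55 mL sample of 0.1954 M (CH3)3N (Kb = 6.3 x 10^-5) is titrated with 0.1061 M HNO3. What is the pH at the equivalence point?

n((CH3)3N) = 0.1954 x 0.01655 = 0.003234 mol; V(HNO3) at equivalence = 0.003234/0.1061 = 0.03048 L.
At equivalence the base is fully converted to (CH3)3NH+; total volume = 0.04703 L, so [(CH3)3NH+] = 0.003234/0.04703 = 0.06876 M.
Ka((CH3)3NH+) = Kw/Kb = 1.0e-14 / 6.3 x 10^-5 = 1.59e-10.
[H^+] = sqrt(Ka x [(CH3)3NH+]) = sqrt(1.59e-10 x 0.06876) = 3.30e-6 M.
pH = -log(3.30e-6) = 5.48.

5.48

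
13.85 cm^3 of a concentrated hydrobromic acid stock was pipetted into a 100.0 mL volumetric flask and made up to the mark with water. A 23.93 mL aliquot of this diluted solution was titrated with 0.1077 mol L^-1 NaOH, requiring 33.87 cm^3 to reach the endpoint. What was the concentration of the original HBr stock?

n(NaOH) = 0.1077 x 0.03387 = 0.003648 mol.
n(HBr) in the aliquot = 0.003648 mol.
[diluted HBr] = 0.003648 / 0.02393 = 0.1524 M.
Dilution factor = 100.0/13.85 = 7.220, so [stock] = 0.1524 x 7.220 = 1.10 M.

1.10 M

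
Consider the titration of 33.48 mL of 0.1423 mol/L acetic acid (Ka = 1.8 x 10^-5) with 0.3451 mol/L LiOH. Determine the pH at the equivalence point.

n(CH3COOH) = 0.1423 x 0.03348 = 0.004764 mol; V(LiOH) at equivalence = 0.004764/0.3451 = 0.01381 L.
At equivalence all the acid is converted to CH3COO-; total volume = 0.03348 + 0.01381 = 0.04729 L, so [CH3COO-] = 0.004764/0.04729 = 0.1008 M.
Kb = Kw/Ka = 1.0e-14 / 1.8 x 10^-5 = 5.56e-10.
[OH^-] = sqrt(Kb x [CH3COO-]) = sqrt(5.56e-10 x 0.1008) = 7.48e-6 M.
pOH = 5.13, so pH = 14.00 - 5.13 = 8.87.

8.87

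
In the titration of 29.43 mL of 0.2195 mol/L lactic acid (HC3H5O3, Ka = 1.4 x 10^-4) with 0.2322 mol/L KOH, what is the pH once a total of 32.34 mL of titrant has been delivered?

12.23

n(acid) = 0.2195 x 0.02943 = 0.006460 mol; n(KOH) added = 0.2322 x 0.03234 = 0.007509 mol.
Base is in excess by 0.007509 - 0.006460 = 0.001049 mol in a total volume of 0.06177 L.
[OH^-] = 0.001049/0.06177 = 0.01699 M, so pOH = 1.77 and pH = 14.00 - 1.77 = 12.23.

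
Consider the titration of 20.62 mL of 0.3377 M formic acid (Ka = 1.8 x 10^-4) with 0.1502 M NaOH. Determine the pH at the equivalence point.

n(HCOOH) = 0.3377 x 0.02062 = 0.006963 mol; V(NaOH) at equivalence = 0.006963/0.1502 = 0.04636 L.
At equivalence all the acid is converted to HCOO-; total volume = 0.02062 + 0.04636 = 0.06698 L, so [HCOO-] = 0.006963/0.06698 = 0.1040 M.
Kb = Kw/Ka = 1.0e-14 / 1.8 x 10^-4 = 5.56e-11.
[OH^-] = sqrt(Kb x [HCOO-]) = sqrt(5.56e-11 x 0.1040) = 2.40e-6 M.
pOH = 5.62, so pH = 14.00 - 5.62 = 8.38.

8.38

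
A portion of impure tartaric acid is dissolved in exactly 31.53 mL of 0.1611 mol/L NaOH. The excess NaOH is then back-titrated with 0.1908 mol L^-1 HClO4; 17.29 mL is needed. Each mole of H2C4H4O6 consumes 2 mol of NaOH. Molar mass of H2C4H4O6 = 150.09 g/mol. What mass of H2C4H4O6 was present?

0.134 g

Total n(NaOH) added = 0.1611 x 0.03153 = 0.005079 mol.
n(HClO4) used = 0.1908 x 0.01729 = 0.003299 mol, which equals the excess n(NaOH).
So n(NaOH) consumed by the sample = 0.005079 - 0.003299 = 0.001781 mol.
n(H2C4H4O6) = 0.001781 / 2 = 0.0008903 mol.
mass = 0.0008903 mol x 150.09 g/mol = 0.134 g.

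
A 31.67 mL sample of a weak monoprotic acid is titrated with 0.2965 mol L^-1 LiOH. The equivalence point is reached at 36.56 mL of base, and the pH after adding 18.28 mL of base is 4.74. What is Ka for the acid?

1.8 x 10^-5

18.28 mL is half of the equivalence volume, so this is the half-equivalence point where [HA] = [A^-].
At half-equivalence pH = pKa, so pKa = 4.74.
Ka = 10^(-4.74) = 1.8 x 10^-5.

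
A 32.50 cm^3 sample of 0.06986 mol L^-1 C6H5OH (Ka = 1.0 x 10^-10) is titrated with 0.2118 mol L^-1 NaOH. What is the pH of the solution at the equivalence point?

11.36

n(C6H5OH) = 0.06986 x 0.03250 = 0.002270 mol; V(NaOH) at equivalence = 0.002270/0.2118 = 0.01072 L.
At equivalence all the acid is converted to C6H5O-; total volume = 0.03250 + 0.01072 = 0.04322 L, so [C6H5O-] = 0.002270/0.04322 = 0.05253 M.
Kb = Kw/Ka = 1.0e-14 / 1.0 x 10^-10 = 0.000100.
[OH^-] = sqrt(Kb x [C6H5O-]) = sqrt(0.000100 x 0.05253) = 0.00229 M.
pOH = 2.64, so pH = 14.00 - 2.64 = 11.36.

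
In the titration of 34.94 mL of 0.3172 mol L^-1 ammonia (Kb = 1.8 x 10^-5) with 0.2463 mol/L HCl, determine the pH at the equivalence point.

n(NH3) = 0.3172 x 0.03494 = 0.01108 mol; V(HCl) at equivalence = 0.01108/0.2463 = 0.04500 L.
At equivalence the base is fully converted to NH4+; total volume = 0.07994 L, so [NH4+] = 0.01108/0.07994 = 0.1386 M.
Ka(NH4+) = Kw/Kb = 1.0e-14 / 1.8 x 10^-5 = 5.56e-10.
[H^+] = sqrt(Ka x [NH4+]) = sqrt(5.56e-10 x 0.1386) = 8.78e-6 M.
pH = -log(8.78e-6) = 5.06.

5.06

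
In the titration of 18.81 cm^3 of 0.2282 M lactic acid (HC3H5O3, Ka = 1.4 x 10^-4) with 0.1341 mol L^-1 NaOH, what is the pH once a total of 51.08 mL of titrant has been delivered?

12.56

n(acid) = 0.2282 x 0.01881 = 0.004292 mol; n(NaOH) added = 0.1341 x 0.05108 = 0.006850 mol.
Base is in excess by 0.006850 - 0.004292 = 0.002557 mol in a total volume of 0.06989 L.
[OH^-] = 0.002557/0.06989 = 0.03659 M, so pOH = 1.44 and pH = 14.00 - 1.44 = 12.56.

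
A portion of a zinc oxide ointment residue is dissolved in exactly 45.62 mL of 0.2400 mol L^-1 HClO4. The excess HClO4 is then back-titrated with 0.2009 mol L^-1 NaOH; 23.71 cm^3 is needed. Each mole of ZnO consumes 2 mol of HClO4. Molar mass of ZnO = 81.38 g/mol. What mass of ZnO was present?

Total n(HClO4) added = 0.2400 x 0.04562 = 0.01095 mol.
n(NaOH) used = 0.2009 x 0.02371 = 0.004763 mol, which equals the excess n(HClO4).
So n(HClO4) consumed by the sample = 0.01095 - 0.004763 = 0.006185 mol.
n(ZnO) = 0.006185 / 2 = 0.003093 mol.
mass = 0.003093 mol x 81.38 g/mol = 0.252 g.

0.252 g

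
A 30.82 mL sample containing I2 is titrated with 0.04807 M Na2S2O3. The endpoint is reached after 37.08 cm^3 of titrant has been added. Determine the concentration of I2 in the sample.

0.0289 M

n(Na2S2O3) = 0.04807 x 0.03708 = 0.001782 mol.
From the balanced equation, 2 mol Na2S2O3 reacts with 1 mol I2, so n(I2) = 0.001782 x 1/2 = 0.0008912 mol.
[I2] = 0.0008912 / 0.03082 L = 0.0289 M.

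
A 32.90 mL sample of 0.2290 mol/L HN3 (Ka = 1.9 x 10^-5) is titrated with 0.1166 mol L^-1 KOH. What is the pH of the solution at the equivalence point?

n(HN3) = 0.2290 x 0.03290 = 0.007534 mol; V(KOH) at equivalence = 0.007534/0.1166 = 0.06461 L.
At equivalence all the acid is converted to N3-; total volume = 0.03290 + 0.06461 = 0.09751 L, so [N3-] = 0.007534/0.09751 = 0.07726 M.
Kb = Kw/Ka = 1.0e-14 / 1.9 x 10^-5 = 5.26e-10.
[OH^-] = sqrt(Kb x [N3-]) = sqrt(5.26e-10 x 0.07726) = 6.38e-6 M.
pOH = 5.20, so pH = 14.00 - 5.20 = 8.80.

8.80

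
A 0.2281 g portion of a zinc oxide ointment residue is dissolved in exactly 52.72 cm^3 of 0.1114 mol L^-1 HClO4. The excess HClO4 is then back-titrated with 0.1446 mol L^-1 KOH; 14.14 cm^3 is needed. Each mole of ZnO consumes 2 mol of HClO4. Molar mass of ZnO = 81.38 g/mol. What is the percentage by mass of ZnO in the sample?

Total n(HClO4) added = 0.1114 x 0.05272 = 0.005873 mol.
n(KOH) used = 0.1446 x 0.01414 = 0.002045 mol, which equals the excess n(HClO4).
So n(HClO4) consumed by the sample = 0.005873 - 0.002045 = 0.003828 mol.
n(ZnO) = 0.003828 / 2 = 0.001914 mol.
mass ZnO = 0.001914 x 81.38 = 0.1558 g, so %ZnO = 0.1558/0.2281 x 100 = 68.3%.

68.3%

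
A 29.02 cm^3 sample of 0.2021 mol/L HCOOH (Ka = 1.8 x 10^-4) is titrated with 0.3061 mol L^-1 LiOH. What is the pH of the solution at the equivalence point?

n(HCOOH) = 0.2021 x 0.02902 = 0.005865 mol; V(LiOH) at equivalence = 0.005865/0.3061 = 0.01916 L.
At equivalence all the acid is converted to HCOO-; total volume = 0.02902 + 0.01916 = 0.04818 L, so [HCOO-] = 0.005865/0.04818 = 0.1217 M.
Kb = Kw/Ka = 1.0e-14 / 1.8 x 10^-4 = 5.56e-11.
[OH^-] = sqrt(Kb x [HCOO-]) = sqrt(5.56e-11 x 0.1217) = 2.60e-6 M.
pOH = 5.58, so pH = 14.00 - 5.58 = 8.42.

8.42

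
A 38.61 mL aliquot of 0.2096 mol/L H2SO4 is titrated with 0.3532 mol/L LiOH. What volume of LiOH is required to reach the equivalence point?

45.8 mL

n(H2SO4) = 0.2096 mol/L x 0.03861 L = 0.008093 mol.
The neutralisation is 1 H2SO4 : 2 LiOH, so n(LiOH) = 0.008093 x 2/1 = 0.01619 mol.
V(LiOH) = 0.01619 / 0.3532 = 0.04582 L = 45.8 mL.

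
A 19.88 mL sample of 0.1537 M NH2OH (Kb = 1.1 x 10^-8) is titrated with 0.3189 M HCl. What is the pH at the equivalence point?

3.51

n(NH2OH) = 0.1537 x 0.01988 = 0.003056 mol; V(HCl) at equivalence = 0.003056/0.3189 = 0.009582 L.
At equivalence the base is fully converted to NH3OH+; total volume = 0.02946 L, so [NH3OH+] = 0.003056/0.02946 = 0.1037 M.
Ka(NH3OH+) = Kw/Kb = 1.0e-14 / 1.1 x 10^-8 = 9.09e-7.
[H^+] = sqrt(Ka x [NH3OH+]) = sqrt(9.09e-7 x 0.1037) = 0.000307 M.
pH = -log(0.000307) = 3.51.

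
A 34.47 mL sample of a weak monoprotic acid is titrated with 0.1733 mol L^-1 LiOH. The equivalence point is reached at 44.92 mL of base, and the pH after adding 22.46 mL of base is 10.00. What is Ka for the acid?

1.0 x 10^-10

22.46 mL is half of the equivalence volume, so this is the half-equivalence point where [HA] = [A^-].
At half-equivalence pH = pKa, so pKa = 10.00.
Ka = 10^(-10.00) = 1.0 x 10^-10.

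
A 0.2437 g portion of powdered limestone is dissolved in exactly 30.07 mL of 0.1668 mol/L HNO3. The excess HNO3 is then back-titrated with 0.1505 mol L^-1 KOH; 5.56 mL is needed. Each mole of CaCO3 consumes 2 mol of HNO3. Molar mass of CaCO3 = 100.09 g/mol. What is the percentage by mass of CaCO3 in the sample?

85.8%

Total n(HNO3) added = 0.1668 x 0.03007 = 0.005016 mol.
n(KOH) used = 0.1505 x 0.005560 = 0.0008368 mol, which equals the excess n(HNO3).
So n(HNO3) consumed by the sample = 0.005016 - 0.0008368 = 0.004179 mol.
n(CaCO3) = 0.004179 / 2 = 0.002089 mol.
mass CaCO3 = 0.002089 x 100.09 = 0.2091 g, so %CaCO3 = 0.2091/0.2437 x 100 = 85.8%.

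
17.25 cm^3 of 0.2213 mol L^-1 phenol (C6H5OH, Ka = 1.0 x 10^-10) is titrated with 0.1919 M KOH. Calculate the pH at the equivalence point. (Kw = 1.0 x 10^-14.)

11.51

n(C6H5OH) = 0.2213 x 0.01725 = 0.003817 mol; V(KOH) at equivalence = 0.003817/0.1919 = 0.01989 L.
At equivalence all the acid is converted to C6H5O-; total volume = 0.01725 + 0.01989 = 0.03714 L, so [C6H5O-] = 0.003817/0.03714 = 0.1028 M.
Kb = Kw/Ka = 1.0e-14 / 1.0 x 10^-10 = 0.000100.
[OH^-] = sqrt(Kb x [C6H5O-]) = sqrt(0.000100 x 0.1028) = 0.00321 M.
pOH = 2.49, so pH = 14.00 - 2.49 = 11.51.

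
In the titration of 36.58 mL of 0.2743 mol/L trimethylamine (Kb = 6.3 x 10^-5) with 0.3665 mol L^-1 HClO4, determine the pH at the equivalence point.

n((CH3)3N) = 0.2743 x 0.03658 = 0.01003 mol; V(HClO4) at equivalence = 0.01003/0.3665 = 0.02738 L.
At equivalence the base is fully converted to (CH3)3NH+; total volume = 0.06396 L, so [(CH3)3NH+] = 0.01003/0.06396 = 0.1569 M.
Ka((CH3)3NH+) = Kw/Kb = 1.0e-14 / 6.3 x 10^-5 = 1.59e-10.
[H^+] = sqrt(Ka x [(CH3)3NH+]) = sqrt(1.59e-10 x 0.1569) = 4.99e-6 M.
pH = -log(4.99e-6) = 5.30.

5.30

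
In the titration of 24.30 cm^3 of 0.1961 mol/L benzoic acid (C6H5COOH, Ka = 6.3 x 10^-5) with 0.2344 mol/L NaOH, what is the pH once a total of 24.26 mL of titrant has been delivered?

12.28

n(acid) = 0.1961 x 0.02430 = 0.004765 mol; n(NaOH) added = 0.2344 x 0.02426 = 0.005687 mol.
Base is in excess by 0.005687 - 0.004765 = 0.0009213 mol in a total volume of 0.04856 L.
[OH^-] = 0.0009213/0.04856 = 0.01897 M, so pOH = 1.72 and pH = 14.00 - 1.72 = 12.28.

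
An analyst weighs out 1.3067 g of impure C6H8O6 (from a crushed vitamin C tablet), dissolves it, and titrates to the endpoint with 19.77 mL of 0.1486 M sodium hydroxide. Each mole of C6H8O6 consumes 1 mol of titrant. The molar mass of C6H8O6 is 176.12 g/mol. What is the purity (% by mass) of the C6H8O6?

39.6%

n(NaOH) = 0.1486 x 0.01977 = 0.002938 mol.
n(C6H8O6) = 0.002938 / 1 = 0.002938 mol.
mass of C6H8O6 = 0.002938 x 176.12 = 0.5174 g.
% purity = 0.5174 / 1.3067 x 100 = 39.6%.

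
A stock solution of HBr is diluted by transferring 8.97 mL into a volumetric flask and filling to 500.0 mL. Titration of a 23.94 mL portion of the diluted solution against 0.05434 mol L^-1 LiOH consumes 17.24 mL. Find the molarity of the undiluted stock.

2.18 M

n(LiOH) = 0.05434 x 0.01724 = 0.0009368 mol.
n(HBr) in the aliquot = 0.0009368 mol.
[diluted HBr] = 0.0009368 / 0.02394 = 0.03913 M.
Dilution factor = 500.0/8.970 = 55.74, so [stock] = 0.03913 x 55.74 = 2.18 M.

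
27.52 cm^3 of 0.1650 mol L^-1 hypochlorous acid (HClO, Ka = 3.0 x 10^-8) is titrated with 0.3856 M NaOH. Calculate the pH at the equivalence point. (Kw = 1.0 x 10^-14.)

10.29

n(HClO) = 0.1650 x 0.02752 = 0.004541 mol; V(NaOH) at equivalence = 0.004541/0.3856 = 0.01178 L.
At equivalence all the acid is converted to ClO-; total volume = 0.02752 + 0.01178 = 0.03930 L, so [ClO-] = 0.004541/0.03930 = 0.1156 M.
Kb = Kw/Ka = 1.0e-14 / 3.0 x 10^-8 = 3.33e-7.
[OH^-] = sqrt(Kb x [ClO-]) = sqrt(3.33e-7 x 0.1156) = 0.000196 M.
pOH = 3.71, so pH = 14.00 - 3.71 = 10.29.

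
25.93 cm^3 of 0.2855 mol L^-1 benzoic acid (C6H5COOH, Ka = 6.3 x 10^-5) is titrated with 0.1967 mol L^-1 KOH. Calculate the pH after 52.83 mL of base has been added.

12.58

n(acid) = 0.2855 x 0.02593 = 0.007403 mol; n(KOH) added = 0.1967 x 0.05283 = 0.01039 mol.
Base is in excess by 0.01039 - 0.007403 = 0.002989 mol in a total volume of 0.07876 L.
[OH^-] = 0.002989/0.07876 = 0.03795 M, so pOH = 1.42 and pH = 14.00 - 1.42 = 12.58.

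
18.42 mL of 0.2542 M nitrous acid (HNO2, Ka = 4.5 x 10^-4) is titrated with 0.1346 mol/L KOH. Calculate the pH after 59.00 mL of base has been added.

12.62

n(acid) = 0.2542 x 0.01842 = 0.004682 mol; n(KOH) added = 0.1346 x 0.05900 = 0.007941 mol.
Base is in excess by 0.007941 - 0.004682 = 0.003259 mol in a total volume of 0.07742 L.
[OH^-] = 0.003259/0.07742 = 0.04210 M, so pOH = 1.38 and pH = 14.00 - 1.38 = 12.62.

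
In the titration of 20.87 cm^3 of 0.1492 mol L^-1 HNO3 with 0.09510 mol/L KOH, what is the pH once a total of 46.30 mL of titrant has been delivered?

n(acid) = 0.1492 x 0.02087 = 0.003114 mol; n(KOH) added = 0.09510 x 0.04630 = 0.004403 mol.
Base is in excess by 0.004403 - 0.003114 = 0.001289 mol in a total volume of 0.06717 L.
[OH^-] = 0.001289/0.06717 = 0.01919 M, so pOH = 1.72 and pH = 14.00 - 1.72 = 12.28.

12.28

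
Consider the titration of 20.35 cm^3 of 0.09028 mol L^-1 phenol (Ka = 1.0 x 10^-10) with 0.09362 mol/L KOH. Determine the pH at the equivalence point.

11.33

n(C6H5OH) = 0.09028 x 0.02035 = 0.001837 mol; V(KOH) at equivalence = 0.001837/0.09362 = 0.01962 L.
At equivalence all the acid is converted to C6H5O-; total volume = 0.02035 + 0.01962 = 0.03997 L, so [C6H5O-] = 0.001837/0.03997 = 0.04596 M.
Kb = Kw/Ka = 1.0e-14 / 1.0 x 10^-10 = 0.000100.
[OH^-] = sqrt(Kb x [C6H5O-]) = sqrt(0.000100 x 0.04596) = 0.00214 M.
pOH = 2.67, so pH = 14.00 - 2.67 = 11.33.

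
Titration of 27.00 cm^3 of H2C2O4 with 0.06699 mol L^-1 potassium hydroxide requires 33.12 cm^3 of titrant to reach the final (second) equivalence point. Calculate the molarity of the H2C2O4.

n(KOH) = 0.06699 x 0.03312 = 0.002219 mol.
At the final (second) equivalence point, 2 mol OH^- react per mol H2C2O4, so n(H2C2O4) = 0.002219 / 2 = 0.001109 mol.
[H2C2O4] = 0.001109 / 0.02700 L = 0.0411 M.

0.0411 M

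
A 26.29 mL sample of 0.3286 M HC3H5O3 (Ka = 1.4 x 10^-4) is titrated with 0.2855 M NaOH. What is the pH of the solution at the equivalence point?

8.52

n(HC3H5O3) = 0.3286 x 0.02629 = 0.008639 mol; V(NaOH) at equivalence = 0.008639/0.2855 = 0.03026 L.
At equivalence all the acid is converted to C3H5O3-; total volume = 0.02629 + 0.03026 = 0.05655 L, so [C3H5O3-] = 0.008639/0.05655 = 0.1528 M.
Kb = Kw/Ka = 1.0e-14 / 1.4 x 10^-4 = 7.14e-11.
[OH^-] = sqrt(Kb x [C3H5O3-]) = sqrt(7.14e-11 x 0.1528) = 3.30e-6 M.
pOH = 5.48, so pH = 14.00 - 5.48 = 8.52.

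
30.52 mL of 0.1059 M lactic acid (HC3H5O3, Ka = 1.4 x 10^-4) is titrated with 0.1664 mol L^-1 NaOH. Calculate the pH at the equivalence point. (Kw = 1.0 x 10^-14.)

8.33

n(HC3H5O3) = 0.1059 x 0.03052 = 0.003232 mol; V(NaOH) at equivalence = 0.003232/0.1664 = 0.01942 L.
At equivalence all the acid is converted to C3H5O3-; total volume = 0.03052 + 0.01942 = 0.04994 L, so [C3H5O3-] = 0.003232/0.04994 = 0.06471 M.
Kb = Kw/Ka = 1.0e-14 / 1.4 x 10^-4 = 7.14e-11.
[OH^-] = sqrt(Kb x [C3H5O3-]) = sqrt(7.14e-11 x 0.06471) = 2.15e-6 M.
pOH = 5.67, so pH = 14.00 - 5.67 = 8.33.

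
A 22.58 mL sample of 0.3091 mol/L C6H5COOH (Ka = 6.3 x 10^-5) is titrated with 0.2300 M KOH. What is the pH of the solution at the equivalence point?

8.66

n(C6H5COOH) = 0.3091 x 0.02258 = 0.006979 mol; V(KOH) at equivalence = 0.006979/0.2300 = 0.03035 L.
At equivalence all the acid is converted to C6H5COO-; total volume = 0.02258 + 0.03035 = 0.05293 L, so [C6H5COO-] = 0.006979/0.05293 = 0.1319 M.
Kb = Kw/Ka = 1.0e-14 / 6.3 x 10^-5 = 1.59e-10.
[OH^-] = sqrt(Kb x [C6H5COO-]) = sqrt(1.59e-10 x 0.1319) = 4.58e-6 M.
pOH = 5.34, so pH = 14.00 - 5.34 = 8.66.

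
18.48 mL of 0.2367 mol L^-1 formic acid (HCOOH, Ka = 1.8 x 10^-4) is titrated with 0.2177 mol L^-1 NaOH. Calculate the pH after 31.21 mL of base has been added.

12.69

n(acid) = 0.2367 x 0.01848 = 0.004374 mol; n(NaOH) added = 0.2177 x 0.03121 = 0.006794 mol.
Base is in excess by 0.006794 - 0.004374 = 0.002420 mol in a total volume of 0.04969 L.
[OH^-] = 0.002420/0.04969 = 0.04871 M, so pOH = 1.31 and pH = 14.00 - 1.31 = 12.69.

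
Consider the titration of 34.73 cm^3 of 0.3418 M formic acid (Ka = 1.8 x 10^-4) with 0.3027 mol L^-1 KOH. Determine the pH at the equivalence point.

8.48

n(HCOOH) = 0.3418 x 0.03473 = 0.01187 mol; V(KOH) at equivalence = 0.01187/0.3027 = 0.03922 L.
At equivalence all the acid is converted to HCOO-; total volume = 0.03473 + 0.03922 = 0.07395 L, so [HCOO-] = 0.01187/0.07395 = 0.1605 M.
Kb = Kw/Ka = 1.0e-14 / 1.8 x 10^-4 = 5.56e-11.
[OH^-] = sqrt(Kb x [HCOO-]) = sqrt(5.56e-11 x 0.1605) = 2.99e-6 M.
pOH = 5.52, so pH = 14.00 - 5.52 = 8.48.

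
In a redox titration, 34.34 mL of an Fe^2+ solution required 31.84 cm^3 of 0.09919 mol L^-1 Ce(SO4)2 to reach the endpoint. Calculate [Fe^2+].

0.0920 M

n(Ce(SO4)2) = 0.09919 x 0.03184 = 0.003158 mol.
From the balanced equation, 1 mol Ce(SO4)2 reacts with 1 mol Fe^2+, so n(Fe^2+) = 0.003158 x 1/1 = 0.003158 mol.
[Fe^2+] = 0.003158 / 0.03434 L = 0.0920 M.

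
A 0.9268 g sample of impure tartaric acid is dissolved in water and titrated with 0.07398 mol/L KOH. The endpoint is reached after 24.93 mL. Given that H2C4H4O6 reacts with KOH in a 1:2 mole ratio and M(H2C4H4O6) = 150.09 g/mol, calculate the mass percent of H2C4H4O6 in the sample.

n(KOH) = 0.07398 x 0.02493 = 0.001844 mol.
n(H2C4H4O6) = 0.001844 / 2 = 0.0009222 mol.
mass of H2C4H4O6 = 0.0009222 x 150.09 = 0.1384 g.
% purity = 0.1384 / 0.9268 x 100 = 14.9%.

14.9%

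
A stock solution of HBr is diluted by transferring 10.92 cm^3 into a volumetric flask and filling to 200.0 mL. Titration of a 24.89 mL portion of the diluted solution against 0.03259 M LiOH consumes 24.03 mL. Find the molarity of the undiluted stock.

n(LiOH) = 0.03259 x 0.02403 = 0.0007831 mol.
n(HBr) in the aliquot = 0.0007831 mol.
[diluted HBr] = 0.0007831 / 0.02489 = 0.03146 M.
Dilution factor = 200.0/10.92 = 18.32, so [stock] = 0.03146 x 18.32 = 0.576 M.

0.576 M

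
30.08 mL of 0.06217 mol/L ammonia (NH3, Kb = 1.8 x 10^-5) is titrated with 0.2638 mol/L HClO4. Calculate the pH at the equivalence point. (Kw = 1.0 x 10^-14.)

n(NH3) = 0.06217 x 0.03008 = 0.001870 mol; V(HClO4) at equivalence = 0.001870/0.2638 = 0.007089 L.
At equivalence the base is fully converted to NH4+; total volume = 0.03717 L, so [NH4+] = 0.001870/0.03717 = 0.05031 M.
Ka(NH4+) = Kw/Kb = 1.0e-14 / 1.8 x 10^-5 = 5.56e-10.
[H^+] = sqrt(Ka x [NH4+]) = sqrt(5.56e-10 x 0.05031) = 5.29e-6 M.
pH = -log(5.29e-6) = 5.28.

5.28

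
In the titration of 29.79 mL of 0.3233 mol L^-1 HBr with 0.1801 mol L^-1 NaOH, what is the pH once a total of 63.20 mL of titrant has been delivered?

12.27

n(acid) = 0.3233 x 0.02979 = 0.009631 mol; n(NaOH) added = 0.1801 x 0.06320 = 0.01138 mol.
Base is in excess by 0.01138 - 0.009631 = 0.001751 mol in a total volume of 0.09299 L.
[OH^-] = 0.001751/0.09299 = 0.01883 M, so pOH = 1.73 and pH = 14.00 - 1.73 = 12.27.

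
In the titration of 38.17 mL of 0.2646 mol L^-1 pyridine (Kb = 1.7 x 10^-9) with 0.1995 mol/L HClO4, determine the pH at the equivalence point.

n(C5H5N) = 0.2646 x 0.03817 = 0.01010 mol; V(HClO4) at equivalence = 0.01010/0.1995 = 0.05063 L.
At equivalence the base is fully converted to C5H5NH+; total volume = 0.08880 L, so [C5H5NH+] = 0.01010/0.08880 = 0.1137 M.
Ka(C5H5NH+) = Kw/Kb = 1.0e-14 / 1.7 x 10^-9 = 5.88e-6.
[H^+] = sqrt(Ka x [C5H5NH+]) = sqrt(5.88e-6 x 0.1137) = 0.000818 M.
pH = -log(0.000818) = 3.09.

3.09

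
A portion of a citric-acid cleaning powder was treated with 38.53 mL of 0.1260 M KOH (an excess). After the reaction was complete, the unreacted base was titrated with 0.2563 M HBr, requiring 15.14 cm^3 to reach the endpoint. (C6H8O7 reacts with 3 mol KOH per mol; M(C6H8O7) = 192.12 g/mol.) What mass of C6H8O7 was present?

Total n(KOH) added = 0.1260 x 0.03853 = 0.004855 mol.
n(HBr) used = 0.2563 x 0.01514 = 0.003880 mol, which equals the excess n(KOH).
So n(KOH) consumed by the sample = 0.004855 - 0.003880 = 0.0009744 mol.
n(C6H8O7) = 0.0009744 / 3 = 0.0003248 mol.
mass = 0.0003248 mol x 192.12 g/mol = 0.0624 g.

0.0624 g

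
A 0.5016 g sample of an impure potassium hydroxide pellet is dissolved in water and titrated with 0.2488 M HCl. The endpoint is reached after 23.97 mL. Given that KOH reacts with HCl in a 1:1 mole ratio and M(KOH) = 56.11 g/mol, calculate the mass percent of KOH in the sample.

66.7%

n(HCl) = 0.2488 x 0.02397 = 0.005964 mol.
n(KOH) = 0.005964 / 1 = 0.005964 mol.
mass of KOH = 0.005964 x 56.11 = 0.3346 g.
% purity = 0.3346 / 0.5016 x 100 = 66.7%.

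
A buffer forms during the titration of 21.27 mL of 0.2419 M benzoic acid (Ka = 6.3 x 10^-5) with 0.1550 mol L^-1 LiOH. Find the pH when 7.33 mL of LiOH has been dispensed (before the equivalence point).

Initial n(C6H5COOH) = 0.2419 x 0.02127 = 0.005145 mol.
n(LiOH) added = 0.1550 x 0.007330 = 0.001136 mol, converting that many moles of C6H5COOH to C6H5COO-.
Remaining n(C6H5COOH) = 0.004009 mol; n(C6H5COO-) = 0.001136 mol.
By Henderson-Hasselbalch, pH = pKa + log([A^-]/[HA]) = 4.20 + log(0.001136/0.004009) = 4.20 + (-0.55) = 3.65.

3.65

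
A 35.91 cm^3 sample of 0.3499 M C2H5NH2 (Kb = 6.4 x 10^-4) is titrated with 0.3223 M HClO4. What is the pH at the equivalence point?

5.79

n(C2H5NH2) = 0.3499 x 0.03591 = 0.01256 mol; V(HClO4) at equivalence = 0.01256/0.3223 = 0.03899 L.
At equivalence the base is fully converted to C2H5NH3+; total volume = 0.07490 L, so [C2H5NH3+] = 0.01256/0.07490 = 0.1678 M.
Ka(C2H5NH3+) = Kw/Kb = 1.0e-14 / 6.4 x 10^-4 = 1.56e-11.
[H^+] = sqrt(Ka x [C2H5NH3+]) = sqrt(1.56e-11 x 0.1678) = 1.62e-6 M.
pH = -log(1.62e-6) = 5.79.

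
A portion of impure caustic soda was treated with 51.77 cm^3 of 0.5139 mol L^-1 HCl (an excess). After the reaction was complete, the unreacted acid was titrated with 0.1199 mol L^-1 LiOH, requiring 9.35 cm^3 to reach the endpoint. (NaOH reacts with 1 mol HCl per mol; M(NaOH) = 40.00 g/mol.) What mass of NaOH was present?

Total n(HCl) added = 0.5139 x 0.05177 = 0.02660 mol.
n(LiOH) used = 0.1199 x 0.009350 = 0.001121 mol, which equals the excess n(HCl).
So n(HCl) consumed by the sample = 0.02660 - 0.001121 = 0.02548 mol.
n(NaOH) = 0.02548 / 1 = 0.02548 mol.
mass = 0.02548 mol x 40.00 g/mol = 1.02 g.

1.02 g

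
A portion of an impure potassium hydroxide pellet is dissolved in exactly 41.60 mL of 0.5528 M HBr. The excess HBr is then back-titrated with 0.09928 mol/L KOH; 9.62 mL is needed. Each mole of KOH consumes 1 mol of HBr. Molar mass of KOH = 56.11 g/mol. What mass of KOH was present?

Total n(HBr) added = 0.5528 x 0.04160 = 0.02300 mol.
n(KOH) used = 0.09928 x 0.009620 = 0.0009551 mol, which equals the excess n(HBr).
So n(HBr) consumed by the sample = 0.02300 - 0.0009551 = 0.02204 mol.
n(KOH) = 0.02204 / 1 = 0.02204 mol.
mass = 0.02204 mol x 56.11 g/mol = 1.24 g.

1.24 g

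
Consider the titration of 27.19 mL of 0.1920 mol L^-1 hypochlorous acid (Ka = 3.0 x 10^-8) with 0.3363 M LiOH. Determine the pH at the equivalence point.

10.31

n(HClO) = 0.1920 x 0.02719 = 0.005220 mol; V(LiOH) at equivalence = 0.005220/0.3363 = 0.01552 L.
At equivalence all the acid is converted to ClO-; total volume = 0.02719 + 0.01552 = 0.04271 L, so [ClO-] = 0.005220/0.04271 = 0.1222 M.
Kb = Kw/Ka = 1.0e-14 / 3.0 x 10^-8 = 3.33e-7.
[OH^-] = sqrt(Kb x [ClO-]) = sqrt(3.33e-7 x 0.1222) = 0.000202 M.
pOH = 3.69, so pH = 14.00 - 3.69 = 10.31.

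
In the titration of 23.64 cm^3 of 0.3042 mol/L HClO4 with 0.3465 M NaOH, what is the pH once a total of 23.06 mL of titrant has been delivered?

n(acid) = 0.3042 x 0.02364 = 0.007191 mol; n(NaOH) added = 0.3465 x 0.02306 = 0.007990 mol.
Base is in excess by 0.007990 - 0.007191 = 0.0007990 mol in a total volume of 0.04670 L.
[OH^-] = 0.0007990/0.04670 = 0.01711 M, so pOH = 1.77 and pH = 14.00 - 1.77 = 12.23.

12.23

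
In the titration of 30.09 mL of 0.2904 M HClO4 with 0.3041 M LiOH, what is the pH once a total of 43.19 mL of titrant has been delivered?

12.78

n(acid) = 0.2904 x 0.03009 = 0.008738 mol; n(LiOH) added = 0.3041 x 0.04319 = 0.01313 mol.
Base is in excess by 0.01313 - 0.008738 = 0.004396 mol in a total volume of 0.07328 L.
[OH^-] = 0.004396/0.07328 = 0.05999 M, so pOH = 1.22 and pH = 14.00 - 1.22 = 12.78.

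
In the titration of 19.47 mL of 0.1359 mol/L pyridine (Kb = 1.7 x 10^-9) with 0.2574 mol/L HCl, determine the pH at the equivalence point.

n(C5H5N) = 0.1359 x 0.01947 = 0.002646 mol; V(HCl) at equivalence = 0.002646/0.2574 = 0.01028 L.
At equivalence the base is fully converted to C5H5NH+; total volume = 0.02975 L, so [C5H5NH+] = 0.002646/0.02975 = 0.08894 M.
Ka(C5H5NH+) = Kw/Kb = 1.0e-14 / 1.7 x 10^-9 = 5.88e-6.
[H^+] = sqrt(Ka x [C5H5NH+]) = sqrt(5.88e-6 x 0.08894) = 0.000723 M.
pH = -log(0.000723) = 3.14.

3.14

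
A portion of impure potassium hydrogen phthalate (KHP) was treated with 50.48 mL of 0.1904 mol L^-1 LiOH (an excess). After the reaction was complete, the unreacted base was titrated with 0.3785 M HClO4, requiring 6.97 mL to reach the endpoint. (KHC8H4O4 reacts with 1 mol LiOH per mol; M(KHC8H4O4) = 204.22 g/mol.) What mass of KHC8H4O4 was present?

1.42 g

Total n(LiOH) added = 0.1904 x 0.05048 = 0.009611 mol.
n(HClO4) used = 0.3785 x 0.006970 = 0.002638 mol, which equals the excess n(LiOH).
So n(LiOH) consumed by the sample = 0.009611 - 0.002638 = 0.006973 mol.
n(KHC8H4O4) = 0.006973 / 1 = 0.006973 mol.
mass = 0.006973 mol x 204.22 g/mol = 1.42 g.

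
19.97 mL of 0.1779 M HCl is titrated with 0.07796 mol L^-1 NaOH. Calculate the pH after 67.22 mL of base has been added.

n(acid) = 0.1779 x 0.01997 = 0.003553 mol; n(NaOH) added = 0.07796 x 0.06722 = 0.005240 mol.
Base is in excess by 0.005240 - 0.003553 = 0.001688 mol in a total volume of 0.08719 L.
[OH^-] = 0.001688/0.08719 = 0.01936 M, so pOH = 1.71 and pH = 14.00 - 1.71 = 12.29.

12.29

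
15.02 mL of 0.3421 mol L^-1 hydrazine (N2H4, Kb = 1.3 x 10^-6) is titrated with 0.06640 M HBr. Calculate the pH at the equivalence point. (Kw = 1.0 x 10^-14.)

n(N2H4) = 0.3421 x 0.01502 = 0.005138 mol; V(HBr) at equivalence = 0.005138/0.06640 = 0.07738 L.
At equivalence the base is fully converted to N2H5+; total volume = 0.09240 L, so [N2H5+] = 0.005138/0.09240 = 0.05561 M.
Ka(N2H5+) = Kw/Kb = 1.0e-14 / 1.3 x 10^-6 = 7.69e-9.
[H^+] = sqrt(Ka x [N2H5+]) = sqrt(7.69e-9 x 0.05561) = 2.07e-5 M.
pH = -log(2.07e-5) = 4.68.

4.68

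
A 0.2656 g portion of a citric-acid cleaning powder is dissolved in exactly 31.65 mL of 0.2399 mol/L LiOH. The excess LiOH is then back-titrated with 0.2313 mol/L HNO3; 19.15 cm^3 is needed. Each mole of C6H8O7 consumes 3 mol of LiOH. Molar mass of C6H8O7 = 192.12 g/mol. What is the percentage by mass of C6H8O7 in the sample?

Total n(LiOH) added = 0.2399 x 0.03165 = 0.007593 mol.
n(HNO3) used = 0.2313 x 0.01915 = 0.004429 mol, which equals the excess n(LiOH).
So n(LiOH) consumed by the sample = 0.007593 - 0.004429 = 0.003163 mol.
n(C6H8O7) = 0.003163 / 3 = 0.001054 mol.
mass C6H8O7 = 0.001054 x 192.12 = 0.2026 g, so %C6H8O7 = 0.2026/0.2656 x 100 = 76.3%.

76.3%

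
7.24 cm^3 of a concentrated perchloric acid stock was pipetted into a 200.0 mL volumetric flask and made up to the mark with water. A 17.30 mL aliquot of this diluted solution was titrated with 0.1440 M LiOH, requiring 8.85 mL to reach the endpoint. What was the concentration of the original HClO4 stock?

n(LiOH) = 0.1440 x 0.008850 = 0.001274 mol.
n(HClO4) in the aliquot = 0.001274 mol.
[diluted HClO4] = 0.001274 / 0.01730 = 0.07366 M.
Dilution factor = 200.0/7.240 = 27.62, so [stock] = 0.07366 x 27.62 = 2.03 M.

2.03 M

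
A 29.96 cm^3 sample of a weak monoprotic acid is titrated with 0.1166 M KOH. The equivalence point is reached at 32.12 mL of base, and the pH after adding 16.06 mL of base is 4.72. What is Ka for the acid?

1.9 x 10^-5

16.06 mL is half of the equivalence volume, so this is the half-equivalence point where [HA] = [A^-].
At half-equivalence pH = pKa, so pKa = 4.72.
Ka = 10^(-4.72) = 1.9 x 10^-5.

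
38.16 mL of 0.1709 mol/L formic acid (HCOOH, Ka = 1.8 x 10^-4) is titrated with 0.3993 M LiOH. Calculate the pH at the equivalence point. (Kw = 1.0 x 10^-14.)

n(HCOOH) = 0.1709 x 0.03816 = 0.006522 mol; V(LiOH) at equivalence = 0.006522/0.3993 = 0.01633 L.
At equivalence all the acid is converted to HCOO-; total volume = 0.03816 + 0.01633 = 0.05449 L, so [HCOO-] = 0.006522/0.05449 = 0.1197 M.
Kb = Kw/Ka = 1.0e-14 / 1.8 x 10^-4 = 5.56e-11.
[OH^-] = sqrt(Kb x [HCOO-]) = sqrt(5.56e-11 x 0.1197) = 2.58e-6 M.
pOH = 5.59, so pH = 14.00 - 5.59 = 8.41.

8.41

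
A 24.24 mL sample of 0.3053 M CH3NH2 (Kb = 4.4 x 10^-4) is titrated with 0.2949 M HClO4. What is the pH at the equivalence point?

5.73

n(CH3NH2) = 0.3053 x 0.02424 = 0.007400 mol; V(HClO4) at equivalence = 0.007400/0.2949 = 0.02509 L.
At equivalence the base is fully converted to CH3NH3+; total volume = 0.04933 L, so [CH3NH3+] = 0.007400/0.04933 = 0.1500 M.
Ka(CH3NH3+) = Kw/Kb = 1.0e-14 / 4.4 x 10^-4 = 2.27e-11.
[H^+] = sqrt(Ka x [CH3NH3+]) = sqrt(2.27e-11 x 0.1500) = 1.85e-6 M.
pH = -log(1.85e-6) = 5.73.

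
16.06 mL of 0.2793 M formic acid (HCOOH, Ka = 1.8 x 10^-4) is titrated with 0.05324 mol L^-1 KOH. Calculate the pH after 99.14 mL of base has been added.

n(acid) = 0.2793 x 0.01606 = 0.004486 mol; n(KOH) added = 0.05324 x 0.09914 = 0.005278 mol.
Base is in excess by 0.005278 - 0.004486 = 0.0007927 mol in a total volume of 0.1152 L.
[OH^-] = 0.0007927/0.1152 = 0.006881 M, so pOH = 2.16 and pH = 14.00 - 2.16 = 11.84.

11.84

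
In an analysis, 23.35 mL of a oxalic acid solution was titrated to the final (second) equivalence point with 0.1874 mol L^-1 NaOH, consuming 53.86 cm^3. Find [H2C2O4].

n(NaOH) = 0.1874 x 0.05386 = 0.01009 mol.
At the final (second) equivalence point, 2 mol OH^- react per mol H2C2O4, so n(H2C2O4) = 0.01009 / 2 = 0.005047 mol.
[H2C2O4] = 0.005047 / 0.02335 L = 0.216 M.

0.216 M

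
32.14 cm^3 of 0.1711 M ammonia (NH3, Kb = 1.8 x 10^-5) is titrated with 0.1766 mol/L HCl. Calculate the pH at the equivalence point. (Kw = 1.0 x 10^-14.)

n(NH3) = 0.1711 x 0.03214 = 0.005499 mol; V(HCl) at equivalence = 0.005499/0.1766 = 0.03114 L.
At equivalence the base is fully converted to NH4+; total volume = 0.06328 L, so [NH4+] = 0.005499/0.06328 = 0.08690 M.
Ka(NH4+) = Kw/Kb = 1.0e-14 / 1.8 x 10^-5 = 5.56e-10.
[H^+] = sqrt(Ka x [NH4+]) = sqrt(5.56e-10 x 0.08690) = 6.95e-6 M.
pH = -log(6.95e-6) = 5.16.

5.16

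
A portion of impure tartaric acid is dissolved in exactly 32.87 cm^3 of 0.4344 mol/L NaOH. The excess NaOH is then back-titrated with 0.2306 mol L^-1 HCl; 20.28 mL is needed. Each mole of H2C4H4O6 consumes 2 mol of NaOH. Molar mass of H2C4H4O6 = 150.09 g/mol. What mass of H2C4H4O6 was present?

0.721 g

Total n(NaOH) added = 0.4344 x 0.03287 = 0.01428 mol.
n(HCl) used = 0.2306 x 0.02028 = 0.004677 mol, which equals the excess n(NaOH).
So n(NaOH) consumed by the sample = 0.01428 - 0.004677 = 0.009602 mol.
n(H2C4H4O6) = 0.009602 / 2 = 0.004801 mol.
mass = 0.004801 mol x 150.09 g/mol = 0.721 g.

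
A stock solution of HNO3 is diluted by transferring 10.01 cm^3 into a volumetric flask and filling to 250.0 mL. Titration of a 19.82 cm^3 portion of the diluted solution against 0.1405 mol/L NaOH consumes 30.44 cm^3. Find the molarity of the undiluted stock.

n(NaOH) = 0.1405 x 0.03044 = 0.004277 mol.
n(HNO3) in the aliquot = 0.004277 mol.
[diluted HNO3] = 0.004277 / 0.01982 = 0.2158 M.
Dilution factor = 250.0/10.01 = 24.98, so [stock] = 0.2158 x 24.98 = 5.39 M.

5.39 M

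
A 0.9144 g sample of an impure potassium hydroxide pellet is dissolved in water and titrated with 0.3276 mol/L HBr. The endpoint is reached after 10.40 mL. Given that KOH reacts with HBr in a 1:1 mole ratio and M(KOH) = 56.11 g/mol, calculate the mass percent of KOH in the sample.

20.9%

n(HBr) = 0.3276 x 0.01040 = 0.003407 mol.
n(KOH) = 0.003407 / 1 = 0.003407 mol.
mass of KOH = 0.003407 x 56.11 = 0.1912 g.
% purity = 0.1912 / 0.9144 x 100 = 20.9%.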